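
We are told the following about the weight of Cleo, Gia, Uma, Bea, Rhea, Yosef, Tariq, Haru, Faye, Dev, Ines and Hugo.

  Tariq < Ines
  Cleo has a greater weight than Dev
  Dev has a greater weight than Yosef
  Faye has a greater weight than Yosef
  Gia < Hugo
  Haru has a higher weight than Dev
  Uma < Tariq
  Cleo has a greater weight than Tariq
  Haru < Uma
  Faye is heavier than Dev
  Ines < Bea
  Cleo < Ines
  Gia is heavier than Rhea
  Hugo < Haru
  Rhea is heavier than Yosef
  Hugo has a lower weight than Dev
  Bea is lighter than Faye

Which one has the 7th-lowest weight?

The consecutive relations fix a unique order: Yosef < Rhea < Gia < Hugo < Dev < Haru < Uma < Tariq < Cleo < Ines < Bea < Faye.
Counting 7 from the smallest end gives Uma.

Uma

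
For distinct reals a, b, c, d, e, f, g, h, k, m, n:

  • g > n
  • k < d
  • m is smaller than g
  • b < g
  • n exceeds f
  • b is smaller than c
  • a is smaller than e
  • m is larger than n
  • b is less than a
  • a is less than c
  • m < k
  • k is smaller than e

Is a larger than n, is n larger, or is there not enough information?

Following every chain through n: above n we get m, g, k, d, e; below n we get f.
a is not reached, and no chain runs the other way from a to n.
So the given relations leave the order of n and a undetermined.

undetermined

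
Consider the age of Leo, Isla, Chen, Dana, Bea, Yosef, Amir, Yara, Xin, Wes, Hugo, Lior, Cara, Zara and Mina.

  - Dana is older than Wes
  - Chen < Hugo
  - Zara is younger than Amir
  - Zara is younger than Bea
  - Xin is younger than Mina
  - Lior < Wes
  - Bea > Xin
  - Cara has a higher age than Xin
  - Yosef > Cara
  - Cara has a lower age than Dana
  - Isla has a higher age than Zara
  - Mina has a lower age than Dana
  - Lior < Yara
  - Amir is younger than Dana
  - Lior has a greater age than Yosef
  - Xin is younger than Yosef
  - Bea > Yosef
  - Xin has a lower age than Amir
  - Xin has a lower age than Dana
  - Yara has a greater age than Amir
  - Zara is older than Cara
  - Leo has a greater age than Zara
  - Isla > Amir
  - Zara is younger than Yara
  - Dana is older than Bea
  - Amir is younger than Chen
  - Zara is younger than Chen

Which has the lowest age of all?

Xin

Chaining upward from Xin: directly above it, Cara, Yosef, Amir, Mina, Bea, Dana; then Lior, Zara, Isla, Chen, Yara; then Wes, Leo, Hugo.
That covers every other element, and nothing is given below Xin, so Xin is the lowest age.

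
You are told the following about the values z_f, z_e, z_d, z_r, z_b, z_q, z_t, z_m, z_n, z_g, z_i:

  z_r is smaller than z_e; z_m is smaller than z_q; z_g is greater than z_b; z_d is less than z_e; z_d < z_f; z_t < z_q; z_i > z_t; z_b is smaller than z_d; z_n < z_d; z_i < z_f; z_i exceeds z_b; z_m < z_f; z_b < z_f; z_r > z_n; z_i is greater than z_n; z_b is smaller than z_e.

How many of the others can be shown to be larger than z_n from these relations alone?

5

The elements the relations force above z_n are z_r, z_d, z_i, z_f, z_e — no chain reaches any other.
That is 5.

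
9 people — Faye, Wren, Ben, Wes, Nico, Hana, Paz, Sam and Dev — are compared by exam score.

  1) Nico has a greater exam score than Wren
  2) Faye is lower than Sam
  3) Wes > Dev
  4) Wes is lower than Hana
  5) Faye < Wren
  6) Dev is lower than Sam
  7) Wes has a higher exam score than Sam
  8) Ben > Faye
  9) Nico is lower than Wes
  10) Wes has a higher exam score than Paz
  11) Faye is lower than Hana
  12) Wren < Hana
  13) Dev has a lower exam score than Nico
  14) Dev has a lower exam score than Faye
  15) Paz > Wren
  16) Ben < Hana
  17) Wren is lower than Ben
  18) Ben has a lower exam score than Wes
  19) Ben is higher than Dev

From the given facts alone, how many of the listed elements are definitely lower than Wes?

The elements the relations force below Wes are Dev, Faye, Wren, Paz, Sam, Nico, Ben — no chain reaches any other.
That is 7.

7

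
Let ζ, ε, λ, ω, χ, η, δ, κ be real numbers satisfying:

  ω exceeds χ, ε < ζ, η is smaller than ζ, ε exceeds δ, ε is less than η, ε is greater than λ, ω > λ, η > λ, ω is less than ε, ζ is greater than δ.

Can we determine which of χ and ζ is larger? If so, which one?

Link the given pairs in sequence: χ < ω; ω < ε; ε < η; η < ζ.
Together: χ < ω < ε < η < ζ.
So ζ is larger.

ζ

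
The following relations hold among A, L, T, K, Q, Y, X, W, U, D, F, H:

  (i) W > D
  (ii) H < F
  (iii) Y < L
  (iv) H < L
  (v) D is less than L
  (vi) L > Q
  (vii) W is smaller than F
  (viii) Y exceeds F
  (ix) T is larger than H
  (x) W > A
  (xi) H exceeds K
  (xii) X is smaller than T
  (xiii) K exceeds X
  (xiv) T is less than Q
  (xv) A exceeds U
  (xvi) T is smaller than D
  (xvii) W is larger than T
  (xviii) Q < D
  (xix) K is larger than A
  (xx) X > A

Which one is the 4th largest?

The consecutive relations fix a unique order: U < A < X < K < H < T < Q < D < W < F < Y < L.
The 4th largest is W.

W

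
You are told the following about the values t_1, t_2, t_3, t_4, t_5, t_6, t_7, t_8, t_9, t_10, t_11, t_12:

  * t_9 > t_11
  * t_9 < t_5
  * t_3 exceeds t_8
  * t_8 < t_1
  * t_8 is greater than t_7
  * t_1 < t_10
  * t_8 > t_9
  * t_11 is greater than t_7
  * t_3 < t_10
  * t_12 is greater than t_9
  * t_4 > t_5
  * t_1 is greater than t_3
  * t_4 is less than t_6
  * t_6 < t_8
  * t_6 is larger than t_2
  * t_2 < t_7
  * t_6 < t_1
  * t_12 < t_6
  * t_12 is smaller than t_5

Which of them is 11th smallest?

Chaining the given pairs: t_2 < t_7 < t_11 < t_9 < t_12 < t_5 < t_4 < t_6 < t_8 < t_3 < t_1 < t_10.
The 11th smallest is t_1.

t_1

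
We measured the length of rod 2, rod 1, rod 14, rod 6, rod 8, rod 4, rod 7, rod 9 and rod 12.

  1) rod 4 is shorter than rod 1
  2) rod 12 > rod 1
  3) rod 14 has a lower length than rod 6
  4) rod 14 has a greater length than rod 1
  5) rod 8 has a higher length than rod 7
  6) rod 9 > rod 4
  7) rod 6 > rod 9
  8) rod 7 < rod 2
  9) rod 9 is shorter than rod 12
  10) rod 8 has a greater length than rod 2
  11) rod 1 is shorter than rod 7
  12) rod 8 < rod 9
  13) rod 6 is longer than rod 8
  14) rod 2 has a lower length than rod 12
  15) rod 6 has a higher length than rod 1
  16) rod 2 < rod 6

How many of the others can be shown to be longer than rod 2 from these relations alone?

Directly above rod 2: rod 8, rod 12, rod 6.
One step further: rod 9 (4 so far).
No other element is forced above rod 2 by the given relations, so the count is 4.

4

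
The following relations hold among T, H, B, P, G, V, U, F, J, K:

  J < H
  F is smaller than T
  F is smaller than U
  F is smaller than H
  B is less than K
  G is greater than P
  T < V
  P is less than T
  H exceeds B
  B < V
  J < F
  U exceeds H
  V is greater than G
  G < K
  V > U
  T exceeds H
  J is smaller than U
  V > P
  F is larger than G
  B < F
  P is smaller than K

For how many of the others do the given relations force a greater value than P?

7

From P the given relations immediately reach G, K, T, V.
From those, F — 5 in total.
From those, H, U — 7 in total.
No other element is forced above P by the given relations, so the count is 7.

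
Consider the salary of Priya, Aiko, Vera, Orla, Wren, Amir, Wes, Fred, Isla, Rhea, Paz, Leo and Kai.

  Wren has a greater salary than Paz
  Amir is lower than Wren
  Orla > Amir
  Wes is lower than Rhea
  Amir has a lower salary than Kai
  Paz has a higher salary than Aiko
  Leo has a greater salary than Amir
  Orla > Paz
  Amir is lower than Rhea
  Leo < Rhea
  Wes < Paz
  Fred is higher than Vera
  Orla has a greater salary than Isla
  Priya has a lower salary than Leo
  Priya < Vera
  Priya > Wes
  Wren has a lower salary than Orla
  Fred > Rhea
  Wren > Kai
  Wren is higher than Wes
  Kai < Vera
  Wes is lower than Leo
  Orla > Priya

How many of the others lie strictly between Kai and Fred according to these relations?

1

The relations place Kai below Fred. An element lies strictly between them when it is forced above Kai and also forced below Fred.
Above Kai: {Vera, Wren, Orla}. Below Fred: {Amir, Wes, Priya, Leo, Rhea, Vera}.
Intersection: {Vera} — 1.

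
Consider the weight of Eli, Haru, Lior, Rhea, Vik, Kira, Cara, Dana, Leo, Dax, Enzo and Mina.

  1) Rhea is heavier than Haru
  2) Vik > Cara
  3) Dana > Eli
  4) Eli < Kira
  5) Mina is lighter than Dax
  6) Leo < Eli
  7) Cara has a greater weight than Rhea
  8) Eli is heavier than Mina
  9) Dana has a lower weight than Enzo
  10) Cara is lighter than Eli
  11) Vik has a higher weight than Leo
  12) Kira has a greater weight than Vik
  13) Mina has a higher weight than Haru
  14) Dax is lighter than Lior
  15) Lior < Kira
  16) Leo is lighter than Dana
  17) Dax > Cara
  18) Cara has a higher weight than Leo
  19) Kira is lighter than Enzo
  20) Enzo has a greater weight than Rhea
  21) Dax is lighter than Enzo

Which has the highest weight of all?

Enzo

Chaining downward from Enzo: directly below it, Rhea, Dax, Dana, Kira; then Haru, Leo, Mina, Cara, Vik, Eli, Lior.
That covers every other element, and nothing is given above Enzo, so Enzo is the highest weight.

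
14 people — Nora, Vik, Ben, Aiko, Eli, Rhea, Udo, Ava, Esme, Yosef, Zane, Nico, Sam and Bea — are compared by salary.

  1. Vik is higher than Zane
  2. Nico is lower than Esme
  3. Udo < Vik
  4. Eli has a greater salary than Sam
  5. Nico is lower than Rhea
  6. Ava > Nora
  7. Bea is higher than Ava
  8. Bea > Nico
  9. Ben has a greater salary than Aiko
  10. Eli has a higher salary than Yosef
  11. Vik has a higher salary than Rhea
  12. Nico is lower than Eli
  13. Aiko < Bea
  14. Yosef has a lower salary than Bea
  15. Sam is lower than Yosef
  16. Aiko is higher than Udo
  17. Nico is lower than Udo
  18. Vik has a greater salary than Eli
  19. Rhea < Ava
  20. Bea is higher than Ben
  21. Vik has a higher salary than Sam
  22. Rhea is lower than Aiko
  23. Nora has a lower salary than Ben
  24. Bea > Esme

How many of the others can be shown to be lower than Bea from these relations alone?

10

From Bea the given relations immediately reach Nico, Yosef, Aiko, Ben, Esme, Ava.
From those, Udo, Nora, Sam, Rhea — 10 in total.
Nothing else is reachable below Bea; 10 in all.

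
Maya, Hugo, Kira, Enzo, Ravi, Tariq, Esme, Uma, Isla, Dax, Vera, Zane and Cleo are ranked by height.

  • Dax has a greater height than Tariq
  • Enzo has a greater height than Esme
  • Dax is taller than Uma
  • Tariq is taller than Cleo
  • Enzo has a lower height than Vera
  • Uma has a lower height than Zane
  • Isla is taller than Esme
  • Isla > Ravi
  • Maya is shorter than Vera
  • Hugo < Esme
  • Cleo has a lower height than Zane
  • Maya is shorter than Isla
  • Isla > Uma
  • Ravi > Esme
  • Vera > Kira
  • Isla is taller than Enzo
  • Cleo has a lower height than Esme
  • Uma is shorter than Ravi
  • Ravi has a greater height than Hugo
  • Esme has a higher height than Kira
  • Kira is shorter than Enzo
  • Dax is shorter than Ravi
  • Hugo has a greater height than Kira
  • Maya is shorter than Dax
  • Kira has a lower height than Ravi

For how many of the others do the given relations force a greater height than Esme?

The elements the relations force above Esme are Ravi, Enzo, Isla, Vera — no chain reaches any other.
That is 4.

4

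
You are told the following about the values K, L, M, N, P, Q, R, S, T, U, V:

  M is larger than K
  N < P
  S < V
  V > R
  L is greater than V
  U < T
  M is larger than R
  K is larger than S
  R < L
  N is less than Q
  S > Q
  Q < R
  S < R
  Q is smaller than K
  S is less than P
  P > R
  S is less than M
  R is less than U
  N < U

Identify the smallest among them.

Chaining upward from N: directly above it, Q, P, U; then S, R, K, T; then V, L, M.
That covers every other element, and nothing is given below N, so N is the smallest.

N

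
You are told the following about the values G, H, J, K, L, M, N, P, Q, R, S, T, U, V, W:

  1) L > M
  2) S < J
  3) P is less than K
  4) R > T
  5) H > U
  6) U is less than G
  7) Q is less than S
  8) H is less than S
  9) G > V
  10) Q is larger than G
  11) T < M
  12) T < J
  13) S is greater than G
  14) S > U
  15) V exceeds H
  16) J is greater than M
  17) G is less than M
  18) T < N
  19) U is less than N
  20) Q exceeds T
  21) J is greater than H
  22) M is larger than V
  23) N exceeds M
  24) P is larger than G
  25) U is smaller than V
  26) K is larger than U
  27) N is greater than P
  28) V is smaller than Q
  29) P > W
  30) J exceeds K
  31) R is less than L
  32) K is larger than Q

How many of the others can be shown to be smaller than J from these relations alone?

From J the given relations immediately reach H, T, M, S, K.
From those, U, V, G, Q, P — 10 in total.
From those, W — 11 in total.
No other element is forced below J by the given relations, so the count is 11.

11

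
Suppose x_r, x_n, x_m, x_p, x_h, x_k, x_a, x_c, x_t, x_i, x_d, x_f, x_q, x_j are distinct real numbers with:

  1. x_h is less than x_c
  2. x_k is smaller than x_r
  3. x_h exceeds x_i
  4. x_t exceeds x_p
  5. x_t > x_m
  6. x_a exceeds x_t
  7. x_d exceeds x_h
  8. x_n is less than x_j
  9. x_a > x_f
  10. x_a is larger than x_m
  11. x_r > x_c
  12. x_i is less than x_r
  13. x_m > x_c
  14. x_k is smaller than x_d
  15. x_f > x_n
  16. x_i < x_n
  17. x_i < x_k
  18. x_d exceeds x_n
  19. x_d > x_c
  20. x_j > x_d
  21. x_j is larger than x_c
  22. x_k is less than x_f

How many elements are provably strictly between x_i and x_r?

Chaining upward from x_i reaches: x_h, x_n, x_k, x_c, x_m, x_f, x_d, x_t, x_j, x_a.
Chaining downward from x_r reaches: x_h, x_k, x_c.
Strictly between x_i and x_r are those in both lists: x_h, x_k, x_c — 3 elements.

3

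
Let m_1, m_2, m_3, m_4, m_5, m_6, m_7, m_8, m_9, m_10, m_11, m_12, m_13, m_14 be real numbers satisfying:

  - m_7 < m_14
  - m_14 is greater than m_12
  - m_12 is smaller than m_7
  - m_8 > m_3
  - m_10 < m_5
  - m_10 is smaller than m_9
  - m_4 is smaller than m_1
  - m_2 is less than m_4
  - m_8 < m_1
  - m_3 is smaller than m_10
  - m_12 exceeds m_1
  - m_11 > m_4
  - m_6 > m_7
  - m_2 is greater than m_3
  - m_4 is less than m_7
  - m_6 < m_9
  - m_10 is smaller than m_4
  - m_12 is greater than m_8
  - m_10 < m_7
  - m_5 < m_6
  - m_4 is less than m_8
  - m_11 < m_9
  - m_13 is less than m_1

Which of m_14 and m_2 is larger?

m_14

Following the relations from m_2: m_2 < m_4 < m_8 < m_1 < m_12 < m_7 < m_14.
So m_2 < m_14; m_14 is the larger of the two.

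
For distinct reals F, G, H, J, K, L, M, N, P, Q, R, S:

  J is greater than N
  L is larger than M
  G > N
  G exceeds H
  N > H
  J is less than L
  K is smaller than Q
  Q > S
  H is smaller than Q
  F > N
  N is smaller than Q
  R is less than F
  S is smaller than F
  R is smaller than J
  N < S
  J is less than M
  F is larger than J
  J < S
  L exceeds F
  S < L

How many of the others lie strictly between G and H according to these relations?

Chaining upward from H reaches: N, J, S, F, M, L, Q.
Chaining downward from G reaches: N.
Strictly between H and G are those in both lists: N — 1 element.

1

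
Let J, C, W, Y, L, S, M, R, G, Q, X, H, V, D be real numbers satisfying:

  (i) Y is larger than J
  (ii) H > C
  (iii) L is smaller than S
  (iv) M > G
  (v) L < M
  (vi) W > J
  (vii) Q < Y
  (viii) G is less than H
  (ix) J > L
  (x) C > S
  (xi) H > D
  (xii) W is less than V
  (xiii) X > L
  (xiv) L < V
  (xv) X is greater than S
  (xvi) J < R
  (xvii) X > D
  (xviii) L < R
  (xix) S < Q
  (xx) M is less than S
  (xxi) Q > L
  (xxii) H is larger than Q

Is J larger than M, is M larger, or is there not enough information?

Following every chain through J: above J we get W, Y, R, V; below J we get L.
M is not reached, and no chain runs the other way from M to J.
So the given relations leave the order of J and M undetermined.

undetermined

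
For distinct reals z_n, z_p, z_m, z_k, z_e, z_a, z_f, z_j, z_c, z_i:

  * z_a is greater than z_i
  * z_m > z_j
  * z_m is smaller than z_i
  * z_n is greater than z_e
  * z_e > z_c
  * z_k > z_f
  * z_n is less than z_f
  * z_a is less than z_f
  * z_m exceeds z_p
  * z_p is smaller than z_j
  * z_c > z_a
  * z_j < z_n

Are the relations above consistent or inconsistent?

Every relation is compatible with z_p < z_j < z_m < z_i < z_a < z_c < z_e < z_n < z_f < z_k; the set is consistent.

consistent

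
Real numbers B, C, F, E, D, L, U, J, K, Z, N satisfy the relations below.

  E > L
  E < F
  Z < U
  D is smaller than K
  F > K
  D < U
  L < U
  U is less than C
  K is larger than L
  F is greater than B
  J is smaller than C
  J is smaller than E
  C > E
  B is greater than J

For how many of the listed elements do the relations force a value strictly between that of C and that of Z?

The relations place Z below C. An element lies strictly between them when it is forced above Z and also forced below C.
Above Z: {U}. Below C: {J, L, E, D, U}.
Intersection: {U} — 1.

1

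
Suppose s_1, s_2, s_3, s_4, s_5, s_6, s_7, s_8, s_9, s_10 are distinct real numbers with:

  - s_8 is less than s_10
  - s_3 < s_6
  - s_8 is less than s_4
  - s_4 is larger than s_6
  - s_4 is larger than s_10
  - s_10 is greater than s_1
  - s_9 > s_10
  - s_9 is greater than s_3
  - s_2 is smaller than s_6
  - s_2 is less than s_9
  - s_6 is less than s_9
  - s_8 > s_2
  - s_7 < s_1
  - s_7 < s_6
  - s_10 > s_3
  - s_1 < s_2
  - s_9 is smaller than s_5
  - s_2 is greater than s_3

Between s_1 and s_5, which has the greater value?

Following the relations from s_1: s_1 < s_2 < s_8 < s_10 < s_9 < s_5.
So s_1 < s_5; s_5 is the larger of the two.

s_5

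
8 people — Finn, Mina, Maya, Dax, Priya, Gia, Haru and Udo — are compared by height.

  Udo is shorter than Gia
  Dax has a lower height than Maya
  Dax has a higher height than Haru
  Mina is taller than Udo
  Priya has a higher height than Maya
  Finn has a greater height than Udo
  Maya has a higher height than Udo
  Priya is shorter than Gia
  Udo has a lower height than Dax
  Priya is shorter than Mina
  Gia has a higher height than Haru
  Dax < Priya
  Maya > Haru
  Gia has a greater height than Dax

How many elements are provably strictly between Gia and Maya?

Chaining upward from Maya reaches: Priya, Mina.
Chaining downward from Gia reaches: Haru, Udo, Dax, Priya.
Strictly between Maya and Gia are those in both lists: Priya — 1 element.

1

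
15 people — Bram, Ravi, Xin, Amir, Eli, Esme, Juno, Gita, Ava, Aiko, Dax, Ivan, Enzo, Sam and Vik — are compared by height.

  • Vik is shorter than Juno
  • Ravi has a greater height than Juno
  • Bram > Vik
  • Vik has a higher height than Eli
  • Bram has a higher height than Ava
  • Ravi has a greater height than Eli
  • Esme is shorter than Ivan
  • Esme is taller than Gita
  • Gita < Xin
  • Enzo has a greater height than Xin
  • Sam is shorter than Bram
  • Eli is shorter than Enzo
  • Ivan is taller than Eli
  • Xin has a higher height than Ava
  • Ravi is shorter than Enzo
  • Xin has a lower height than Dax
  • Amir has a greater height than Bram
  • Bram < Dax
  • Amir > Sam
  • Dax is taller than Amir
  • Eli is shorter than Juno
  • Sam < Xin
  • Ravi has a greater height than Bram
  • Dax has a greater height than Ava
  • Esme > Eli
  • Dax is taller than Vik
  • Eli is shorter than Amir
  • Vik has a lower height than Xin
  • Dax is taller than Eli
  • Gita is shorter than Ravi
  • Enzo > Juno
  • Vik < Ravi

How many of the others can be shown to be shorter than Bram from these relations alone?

The elements the relations force below Bram are Eli, Ava, Vik, Sam — no chain reaches any other.
That is 4.

4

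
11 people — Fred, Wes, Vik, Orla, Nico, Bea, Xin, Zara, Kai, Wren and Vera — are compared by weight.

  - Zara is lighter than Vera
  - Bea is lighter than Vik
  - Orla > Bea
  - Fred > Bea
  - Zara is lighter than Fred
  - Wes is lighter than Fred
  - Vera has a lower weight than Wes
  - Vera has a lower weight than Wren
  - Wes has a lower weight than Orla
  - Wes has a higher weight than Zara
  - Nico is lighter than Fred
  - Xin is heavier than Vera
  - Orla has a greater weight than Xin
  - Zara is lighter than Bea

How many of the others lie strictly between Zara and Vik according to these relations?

Chaining upward from Zara reaches: Vera, Bea, Xin, Wes, Wren, Fred, Orla.
Chaining downward from Vik reaches: Bea.
Strictly between Zara and Vik are those in both lists: Bea — 1 element.

1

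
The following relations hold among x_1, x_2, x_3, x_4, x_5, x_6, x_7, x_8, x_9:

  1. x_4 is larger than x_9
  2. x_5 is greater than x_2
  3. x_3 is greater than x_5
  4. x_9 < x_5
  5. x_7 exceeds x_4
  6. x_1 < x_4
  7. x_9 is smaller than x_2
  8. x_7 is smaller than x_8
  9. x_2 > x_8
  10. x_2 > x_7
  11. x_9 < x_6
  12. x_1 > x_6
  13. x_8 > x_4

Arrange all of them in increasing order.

Each adjacent pair is fixed by a given relation: x_9 < x_6; x_6 < x_1; x_1 < x_4; x_4 < x_7; x_7 < x_8; x_8 < x_2; x_2 < x_5; x_5 < x_3. Chaining them end to end gives the full order.

x_9 < x_6 < x_1 < x_4 < x_7 < x_8 < x_2 < x_5 < x_3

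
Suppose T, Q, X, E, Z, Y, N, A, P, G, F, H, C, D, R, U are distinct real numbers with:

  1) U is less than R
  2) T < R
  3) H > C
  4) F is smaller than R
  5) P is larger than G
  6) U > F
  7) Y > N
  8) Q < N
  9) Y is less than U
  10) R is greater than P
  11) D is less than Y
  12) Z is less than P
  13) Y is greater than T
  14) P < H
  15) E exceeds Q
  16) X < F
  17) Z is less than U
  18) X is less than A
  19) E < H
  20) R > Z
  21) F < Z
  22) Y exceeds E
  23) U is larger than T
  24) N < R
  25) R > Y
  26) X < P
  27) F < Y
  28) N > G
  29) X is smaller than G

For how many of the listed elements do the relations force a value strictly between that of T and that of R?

2

The relations place T below R. An element lies strictly between them when it is forced above T and also forced below R.
Above T: {Y, U}. Below R: {Q, X, F, G, E, Z, N, P, D, Y, U}.
Intersection: {Y, U} — 2.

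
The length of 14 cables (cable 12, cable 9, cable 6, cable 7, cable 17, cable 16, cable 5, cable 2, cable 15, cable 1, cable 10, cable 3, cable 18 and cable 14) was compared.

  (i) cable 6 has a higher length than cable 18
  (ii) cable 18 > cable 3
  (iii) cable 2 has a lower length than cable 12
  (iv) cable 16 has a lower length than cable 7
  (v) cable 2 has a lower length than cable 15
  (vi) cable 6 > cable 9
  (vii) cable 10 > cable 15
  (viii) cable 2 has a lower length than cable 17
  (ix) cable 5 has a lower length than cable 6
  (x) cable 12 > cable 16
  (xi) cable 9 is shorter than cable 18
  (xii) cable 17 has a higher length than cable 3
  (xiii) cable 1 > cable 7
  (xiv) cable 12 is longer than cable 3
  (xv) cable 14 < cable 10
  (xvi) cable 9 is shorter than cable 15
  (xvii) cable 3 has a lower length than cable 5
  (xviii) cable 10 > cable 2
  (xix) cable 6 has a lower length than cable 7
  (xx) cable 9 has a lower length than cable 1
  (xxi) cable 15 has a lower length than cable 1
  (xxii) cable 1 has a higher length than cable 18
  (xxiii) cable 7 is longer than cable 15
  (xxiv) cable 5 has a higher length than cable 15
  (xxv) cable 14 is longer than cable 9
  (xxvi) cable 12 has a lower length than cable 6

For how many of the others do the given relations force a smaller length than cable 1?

The elements the relations force below cable 1 are cable 2, cable 3, cable 9, cable 16, cable 15, cable 12, cable 18, cable 5, cable 6, cable 7 — no chain reaches any other.
That is 10.

10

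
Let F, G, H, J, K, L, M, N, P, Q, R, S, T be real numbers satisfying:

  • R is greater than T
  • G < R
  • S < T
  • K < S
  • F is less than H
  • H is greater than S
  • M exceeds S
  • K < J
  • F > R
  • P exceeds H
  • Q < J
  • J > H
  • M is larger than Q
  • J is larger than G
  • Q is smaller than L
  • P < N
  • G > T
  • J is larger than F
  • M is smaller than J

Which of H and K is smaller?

K

K < S and S < T give K < T.
With T < G: K < S < T < G.
With G < R: K < S < T < G < R.
With R < F: K < S < T < G < R < F.
Then F < H extends the chain to H.
So K < H; K is the smaller of the two.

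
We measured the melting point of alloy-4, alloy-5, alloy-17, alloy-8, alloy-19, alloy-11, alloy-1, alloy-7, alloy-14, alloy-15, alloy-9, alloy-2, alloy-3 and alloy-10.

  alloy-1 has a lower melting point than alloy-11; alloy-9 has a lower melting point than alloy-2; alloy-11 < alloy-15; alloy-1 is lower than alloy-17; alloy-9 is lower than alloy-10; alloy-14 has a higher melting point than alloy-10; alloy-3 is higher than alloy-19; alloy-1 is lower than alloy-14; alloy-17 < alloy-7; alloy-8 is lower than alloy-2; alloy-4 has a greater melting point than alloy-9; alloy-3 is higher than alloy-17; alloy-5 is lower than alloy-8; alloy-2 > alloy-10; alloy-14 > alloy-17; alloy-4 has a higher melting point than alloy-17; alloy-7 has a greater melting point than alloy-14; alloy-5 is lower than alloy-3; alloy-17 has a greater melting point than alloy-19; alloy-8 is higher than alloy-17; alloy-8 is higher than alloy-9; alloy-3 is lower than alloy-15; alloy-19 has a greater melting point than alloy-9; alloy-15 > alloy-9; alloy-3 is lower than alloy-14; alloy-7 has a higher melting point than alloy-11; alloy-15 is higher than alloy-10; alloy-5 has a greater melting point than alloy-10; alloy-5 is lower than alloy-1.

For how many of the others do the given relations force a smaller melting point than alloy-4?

From alloy-4 the given relations immediately reach alloy-9, alloy-17.
From those, alloy-19, alloy-1 — 4 in total.
From those, alloy-5 — 5 in total.
From those, alloy-10 — 6 in total.
Nothing else is reachable below alloy-4; 6 in all.

6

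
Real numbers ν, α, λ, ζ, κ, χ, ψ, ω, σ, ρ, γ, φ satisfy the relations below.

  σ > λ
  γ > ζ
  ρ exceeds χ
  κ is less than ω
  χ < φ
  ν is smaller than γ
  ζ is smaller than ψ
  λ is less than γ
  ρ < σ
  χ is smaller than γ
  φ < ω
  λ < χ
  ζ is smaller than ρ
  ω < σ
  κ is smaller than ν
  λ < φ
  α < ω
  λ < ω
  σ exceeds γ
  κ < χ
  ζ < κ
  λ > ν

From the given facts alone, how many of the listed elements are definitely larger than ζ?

10

The elements the relations force above ζ are κ, ν, λ, χ, φ, ψ, ω, ρ, γ, σ — no chain reaches any other.
That is 10.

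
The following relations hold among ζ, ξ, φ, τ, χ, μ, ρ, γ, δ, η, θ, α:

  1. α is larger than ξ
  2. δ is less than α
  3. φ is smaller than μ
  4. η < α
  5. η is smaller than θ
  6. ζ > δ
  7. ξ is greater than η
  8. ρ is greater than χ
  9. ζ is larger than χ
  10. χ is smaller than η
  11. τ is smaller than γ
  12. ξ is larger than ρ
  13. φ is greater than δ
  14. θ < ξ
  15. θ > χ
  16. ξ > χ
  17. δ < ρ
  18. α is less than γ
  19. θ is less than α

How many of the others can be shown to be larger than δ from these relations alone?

7

From δ the given relations immediately reach φ, ρ, ζ, α.
From those, μ, ξ, γ — 7 in total.
Nothing else is reachable above δ; 7 in all.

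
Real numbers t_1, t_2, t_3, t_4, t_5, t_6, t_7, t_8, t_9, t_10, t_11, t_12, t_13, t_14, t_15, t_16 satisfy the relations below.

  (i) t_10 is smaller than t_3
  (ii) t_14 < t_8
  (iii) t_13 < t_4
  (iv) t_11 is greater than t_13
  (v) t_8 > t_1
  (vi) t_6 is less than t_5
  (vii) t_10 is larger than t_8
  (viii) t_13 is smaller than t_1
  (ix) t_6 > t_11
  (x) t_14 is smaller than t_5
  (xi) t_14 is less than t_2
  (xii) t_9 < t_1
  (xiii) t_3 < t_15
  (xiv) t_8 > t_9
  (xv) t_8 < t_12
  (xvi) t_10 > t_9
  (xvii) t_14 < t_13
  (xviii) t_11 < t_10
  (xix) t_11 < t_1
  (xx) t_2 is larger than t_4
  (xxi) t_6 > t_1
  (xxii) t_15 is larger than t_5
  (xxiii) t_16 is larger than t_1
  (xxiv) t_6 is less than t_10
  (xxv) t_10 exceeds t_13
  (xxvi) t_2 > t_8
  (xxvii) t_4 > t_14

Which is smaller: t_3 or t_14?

t_14 < t_13 and t_13 < t_11 give t_14 < t_11.
With t_11 < t_1: t_14 < t_13 < t_11 < t_1.
Then t_1 < t_6 extends the chain to t_6.
With t_6 < t_10: t_14 < t_13 < t_11 < t_1 < t_6 < t_10.
Then t_10 < t_3 extends the chain to t_3.
So t_14 < t_3; t_14 is the smaller of the two.

t_14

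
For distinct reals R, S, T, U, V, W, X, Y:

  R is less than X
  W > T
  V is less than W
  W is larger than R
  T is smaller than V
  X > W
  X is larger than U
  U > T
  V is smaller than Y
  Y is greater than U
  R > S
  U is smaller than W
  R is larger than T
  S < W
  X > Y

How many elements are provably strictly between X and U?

2

Chaining upward from U reaches: W, Y.
Chaining downward from X reaches: T, S, R, V, W, Y.
Strictly between U and X are those in both lists: W, Y — 2 elements.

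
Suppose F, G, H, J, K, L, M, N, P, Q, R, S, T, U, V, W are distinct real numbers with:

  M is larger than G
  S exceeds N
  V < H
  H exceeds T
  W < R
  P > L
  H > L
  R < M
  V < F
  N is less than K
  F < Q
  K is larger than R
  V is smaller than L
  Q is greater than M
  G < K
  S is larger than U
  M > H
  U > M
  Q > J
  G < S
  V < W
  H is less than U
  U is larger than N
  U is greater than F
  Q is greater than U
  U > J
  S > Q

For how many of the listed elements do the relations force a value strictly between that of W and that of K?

1

The relations place W below K. An element lies strictly between them when it is forced above W and also forced below K.
Above W: {R, M, U, Q, S}. Below K: {N, V, R, G}.
Intersection: {R} — 1.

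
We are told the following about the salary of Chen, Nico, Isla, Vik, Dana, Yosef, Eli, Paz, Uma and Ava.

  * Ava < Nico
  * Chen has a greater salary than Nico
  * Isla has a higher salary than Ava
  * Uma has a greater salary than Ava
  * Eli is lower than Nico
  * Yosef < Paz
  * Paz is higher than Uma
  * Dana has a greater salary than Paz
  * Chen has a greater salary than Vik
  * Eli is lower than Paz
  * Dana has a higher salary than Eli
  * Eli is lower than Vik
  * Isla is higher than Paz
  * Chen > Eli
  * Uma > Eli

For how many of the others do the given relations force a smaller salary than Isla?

Directly below Isla: Ava, Paz.
One step further: Eli, Uma, Yosef (5 so far).
Nothing else is reachable below Isla; 5 in all.

5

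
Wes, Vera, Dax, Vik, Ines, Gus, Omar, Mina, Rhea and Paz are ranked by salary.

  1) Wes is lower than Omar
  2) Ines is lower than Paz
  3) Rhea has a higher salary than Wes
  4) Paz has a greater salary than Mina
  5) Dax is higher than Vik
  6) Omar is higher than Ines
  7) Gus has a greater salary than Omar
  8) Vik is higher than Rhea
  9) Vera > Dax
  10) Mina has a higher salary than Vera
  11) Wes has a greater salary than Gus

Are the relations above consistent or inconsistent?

inconsistent

We have Wes < Omar stated directly, yet also Omar < Gus < Wes by chaining the others — so Omar < Wes. Contradiction.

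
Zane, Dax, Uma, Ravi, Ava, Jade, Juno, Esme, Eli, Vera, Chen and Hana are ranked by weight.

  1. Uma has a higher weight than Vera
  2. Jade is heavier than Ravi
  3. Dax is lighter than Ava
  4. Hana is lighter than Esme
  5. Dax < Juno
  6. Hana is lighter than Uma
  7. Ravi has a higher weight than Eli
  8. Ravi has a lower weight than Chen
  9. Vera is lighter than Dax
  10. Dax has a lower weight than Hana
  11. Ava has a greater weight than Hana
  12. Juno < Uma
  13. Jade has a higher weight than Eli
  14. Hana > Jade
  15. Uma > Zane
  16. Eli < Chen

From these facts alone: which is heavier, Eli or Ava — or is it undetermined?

Eli < Ravi and Ravi < Jade give Eli < Jade.
Then Jade < Hana extends the chain to Hana.
Then Hana < Ava extends the chain to Ava.
So Ava is heavier.

Ava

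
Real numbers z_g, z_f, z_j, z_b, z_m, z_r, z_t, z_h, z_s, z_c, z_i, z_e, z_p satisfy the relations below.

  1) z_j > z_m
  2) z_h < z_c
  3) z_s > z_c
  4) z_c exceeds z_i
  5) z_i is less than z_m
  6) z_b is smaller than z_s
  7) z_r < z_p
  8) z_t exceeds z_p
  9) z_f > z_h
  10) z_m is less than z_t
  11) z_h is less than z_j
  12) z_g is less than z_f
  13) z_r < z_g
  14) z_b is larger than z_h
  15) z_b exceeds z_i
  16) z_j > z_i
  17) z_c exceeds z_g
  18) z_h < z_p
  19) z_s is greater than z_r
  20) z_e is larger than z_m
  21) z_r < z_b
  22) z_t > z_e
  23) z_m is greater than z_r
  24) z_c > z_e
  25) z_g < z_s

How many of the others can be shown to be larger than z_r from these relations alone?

10

The elements the relations force above z_r are z_g, z_m, z_f, z_e, z_b, z_p, z_c, z_j, z_s, z_t — no chain reaches any other.
That is 10.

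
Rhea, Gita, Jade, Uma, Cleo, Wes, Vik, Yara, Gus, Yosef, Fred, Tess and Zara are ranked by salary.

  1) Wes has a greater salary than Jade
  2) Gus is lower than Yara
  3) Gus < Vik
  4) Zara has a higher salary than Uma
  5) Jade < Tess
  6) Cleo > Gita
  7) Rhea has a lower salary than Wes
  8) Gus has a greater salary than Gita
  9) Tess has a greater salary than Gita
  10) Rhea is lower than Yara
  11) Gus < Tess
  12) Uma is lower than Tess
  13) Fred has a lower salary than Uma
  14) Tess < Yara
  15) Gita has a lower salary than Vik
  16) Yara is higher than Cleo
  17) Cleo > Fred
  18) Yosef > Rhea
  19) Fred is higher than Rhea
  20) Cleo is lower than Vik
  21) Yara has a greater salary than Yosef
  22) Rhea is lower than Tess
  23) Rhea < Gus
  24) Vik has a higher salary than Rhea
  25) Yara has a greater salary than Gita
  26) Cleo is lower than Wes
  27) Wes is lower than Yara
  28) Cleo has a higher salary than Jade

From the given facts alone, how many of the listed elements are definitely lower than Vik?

6

From Vik the given relations immediately reach Rhea, Gita, Cleo, Gus.
From those, Jade, Fred — 6 in total.
Nothing else is reachable below Vik; 6 in all.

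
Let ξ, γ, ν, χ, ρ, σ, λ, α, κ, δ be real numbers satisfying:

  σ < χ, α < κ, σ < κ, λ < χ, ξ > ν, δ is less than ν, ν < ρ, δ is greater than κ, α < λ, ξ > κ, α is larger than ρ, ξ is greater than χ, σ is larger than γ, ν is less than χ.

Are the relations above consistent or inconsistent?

inconsistent

Chaining the given relations yields κ < δ < ν < ρ < α, so κ < α. But one relation states α < κ. These cannot both hold.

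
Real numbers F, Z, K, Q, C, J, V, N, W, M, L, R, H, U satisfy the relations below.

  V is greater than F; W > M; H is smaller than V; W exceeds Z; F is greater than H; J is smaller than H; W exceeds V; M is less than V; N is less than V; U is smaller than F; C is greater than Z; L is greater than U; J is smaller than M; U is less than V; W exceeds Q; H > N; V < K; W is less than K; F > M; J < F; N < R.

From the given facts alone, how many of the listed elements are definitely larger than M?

4

Directly above M: F, V, W.
One step further: K (4 so far).
Nothing else is reachable above M; 4 in all.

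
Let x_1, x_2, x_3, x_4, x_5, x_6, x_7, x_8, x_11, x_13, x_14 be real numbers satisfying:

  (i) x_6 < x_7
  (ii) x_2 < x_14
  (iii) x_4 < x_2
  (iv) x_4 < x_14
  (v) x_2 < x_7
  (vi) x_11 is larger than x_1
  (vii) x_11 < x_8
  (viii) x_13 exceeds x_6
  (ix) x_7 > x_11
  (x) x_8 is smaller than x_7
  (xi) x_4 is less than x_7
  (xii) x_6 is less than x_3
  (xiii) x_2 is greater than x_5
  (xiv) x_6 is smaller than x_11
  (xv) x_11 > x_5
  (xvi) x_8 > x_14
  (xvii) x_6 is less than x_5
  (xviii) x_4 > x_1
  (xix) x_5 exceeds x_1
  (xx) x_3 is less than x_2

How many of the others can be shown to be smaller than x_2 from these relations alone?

From x_2 the given relations immediately reach x_5, x_4, x_3.
From those, x_6, x_1 — 5 in total.
Nothing else is reachable below x_2; 5 in all.

5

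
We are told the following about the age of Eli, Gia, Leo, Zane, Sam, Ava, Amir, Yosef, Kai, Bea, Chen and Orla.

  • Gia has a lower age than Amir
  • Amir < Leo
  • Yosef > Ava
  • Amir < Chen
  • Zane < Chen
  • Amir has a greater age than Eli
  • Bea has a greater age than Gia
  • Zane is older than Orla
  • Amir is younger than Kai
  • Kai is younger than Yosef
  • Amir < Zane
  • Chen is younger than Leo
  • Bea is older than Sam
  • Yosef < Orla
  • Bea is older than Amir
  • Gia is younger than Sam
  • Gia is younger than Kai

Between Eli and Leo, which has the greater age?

The relevant relations are Eli < Amir; Amir < Kai; Kai < Yosef; Yosef < Orla; Orla < Zane; Zane < Chen; Chen < Leo.
Together: Eli < Amir < Kai < Yosef < Orla < Zane < Chen < Leo.
So Eli < Leo; Leo is the older of the two.

Leo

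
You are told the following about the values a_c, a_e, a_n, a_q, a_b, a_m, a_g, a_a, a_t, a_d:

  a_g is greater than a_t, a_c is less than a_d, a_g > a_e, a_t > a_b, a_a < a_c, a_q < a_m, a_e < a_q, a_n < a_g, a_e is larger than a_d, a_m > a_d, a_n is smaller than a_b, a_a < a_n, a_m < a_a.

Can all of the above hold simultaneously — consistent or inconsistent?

Chaining the given relations yields a_c < a_d < a_e < a_q < a_m < a_a, so a_c < a_a. But one relation states a_a < a_c. These cannot both hold.

inconsistent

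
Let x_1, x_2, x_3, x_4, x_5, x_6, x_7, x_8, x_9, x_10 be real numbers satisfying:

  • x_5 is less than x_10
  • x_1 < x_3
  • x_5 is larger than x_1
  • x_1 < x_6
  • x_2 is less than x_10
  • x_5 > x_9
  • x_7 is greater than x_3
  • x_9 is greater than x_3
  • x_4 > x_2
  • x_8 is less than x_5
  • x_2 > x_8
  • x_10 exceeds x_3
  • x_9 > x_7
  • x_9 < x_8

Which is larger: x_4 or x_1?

Following the relations from x_1: x_1 < x_3 < x_7 < x_9 < x_8 < x_2 < x_4.
So x_1 < x_4; x_4 is the larger of the two.

x_4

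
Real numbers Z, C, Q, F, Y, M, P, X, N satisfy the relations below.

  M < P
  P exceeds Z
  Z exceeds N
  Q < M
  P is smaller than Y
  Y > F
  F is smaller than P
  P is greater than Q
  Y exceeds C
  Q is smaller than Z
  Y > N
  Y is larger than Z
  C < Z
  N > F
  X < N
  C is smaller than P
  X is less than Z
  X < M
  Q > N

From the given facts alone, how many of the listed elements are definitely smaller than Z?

5

Directly below Z: X, N, Q, C.
One step further: F (5 so far).
No other element is forced below Z by the given relations, so the count is 5.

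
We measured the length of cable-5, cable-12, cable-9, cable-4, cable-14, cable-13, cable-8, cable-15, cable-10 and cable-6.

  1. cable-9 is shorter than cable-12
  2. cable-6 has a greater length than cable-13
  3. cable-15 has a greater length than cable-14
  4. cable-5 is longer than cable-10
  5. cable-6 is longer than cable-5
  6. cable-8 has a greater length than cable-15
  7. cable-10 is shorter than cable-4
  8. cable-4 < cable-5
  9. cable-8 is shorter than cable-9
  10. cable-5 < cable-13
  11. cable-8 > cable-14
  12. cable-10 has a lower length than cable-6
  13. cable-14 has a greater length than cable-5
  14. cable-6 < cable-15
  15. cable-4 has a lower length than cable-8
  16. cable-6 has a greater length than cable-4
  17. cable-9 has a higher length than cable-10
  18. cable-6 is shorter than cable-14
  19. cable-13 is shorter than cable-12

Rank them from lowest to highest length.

cable-10 < cable-4 < cable-5 < cable-13 < cable-6 < cable-14 < cable-15 < cable-8 < cable-9 < cable-12

Each adjacent pair is fixed by a given relation: cable-10 < cable-4; cable-4 < cable-5; cable-5 < cable-13; cable-13 < cable-6; cable-6 < cable-14; cable-14 < cable-15; cable-15 < cable-8; cable-8 < cable-9; cable-9 < cable-12. Chaining them end to end gives the full order.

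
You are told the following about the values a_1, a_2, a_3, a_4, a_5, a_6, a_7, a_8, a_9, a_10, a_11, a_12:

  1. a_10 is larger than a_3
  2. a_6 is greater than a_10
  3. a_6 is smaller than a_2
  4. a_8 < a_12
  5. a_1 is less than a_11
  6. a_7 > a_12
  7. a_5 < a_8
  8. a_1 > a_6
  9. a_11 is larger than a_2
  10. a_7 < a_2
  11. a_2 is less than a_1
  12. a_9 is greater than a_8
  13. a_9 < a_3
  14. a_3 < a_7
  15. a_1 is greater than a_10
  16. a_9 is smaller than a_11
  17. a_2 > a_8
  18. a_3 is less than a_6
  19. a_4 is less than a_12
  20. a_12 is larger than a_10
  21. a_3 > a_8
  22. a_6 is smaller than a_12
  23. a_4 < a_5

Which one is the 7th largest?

Chaining the given pairs: a_4 < a_5 < a_8 < a_9 < a_3 < a_10 < a_6 < a_12 < a_7 < a_2 < a_1 < a_11.
Counting 7 from the largest end gives a_10.

a_10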